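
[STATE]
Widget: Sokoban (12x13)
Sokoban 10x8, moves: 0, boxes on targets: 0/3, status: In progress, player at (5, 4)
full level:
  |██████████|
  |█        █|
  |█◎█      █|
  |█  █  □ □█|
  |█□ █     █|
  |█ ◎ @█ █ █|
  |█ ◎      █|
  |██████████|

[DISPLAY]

██████████  
█        █  
█◎█      █  
█  █  □ □█  
█□ █     █  
█ ◎ @█ █ █  
█ ◎      █  
██████████  
Moves: 0  0/
            
            
            
            


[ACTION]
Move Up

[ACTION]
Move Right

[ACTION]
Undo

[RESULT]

██████████  
█        █  
█◎█      █  
█  █  □ □█  
█□ █@    █  
█ ◎  █ █ █  
█ ◎      █  
██████████  
Moves: 1  0/
            
            
            
            


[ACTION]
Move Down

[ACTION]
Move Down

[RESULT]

██████████  
█        █  
█◎█      █  
█  █  □ □█  
█□ █     █  
█ ◎  █ █ █  
█ ◎ @    █  
██████████  
Moves: 3  0/
            
            
            
            


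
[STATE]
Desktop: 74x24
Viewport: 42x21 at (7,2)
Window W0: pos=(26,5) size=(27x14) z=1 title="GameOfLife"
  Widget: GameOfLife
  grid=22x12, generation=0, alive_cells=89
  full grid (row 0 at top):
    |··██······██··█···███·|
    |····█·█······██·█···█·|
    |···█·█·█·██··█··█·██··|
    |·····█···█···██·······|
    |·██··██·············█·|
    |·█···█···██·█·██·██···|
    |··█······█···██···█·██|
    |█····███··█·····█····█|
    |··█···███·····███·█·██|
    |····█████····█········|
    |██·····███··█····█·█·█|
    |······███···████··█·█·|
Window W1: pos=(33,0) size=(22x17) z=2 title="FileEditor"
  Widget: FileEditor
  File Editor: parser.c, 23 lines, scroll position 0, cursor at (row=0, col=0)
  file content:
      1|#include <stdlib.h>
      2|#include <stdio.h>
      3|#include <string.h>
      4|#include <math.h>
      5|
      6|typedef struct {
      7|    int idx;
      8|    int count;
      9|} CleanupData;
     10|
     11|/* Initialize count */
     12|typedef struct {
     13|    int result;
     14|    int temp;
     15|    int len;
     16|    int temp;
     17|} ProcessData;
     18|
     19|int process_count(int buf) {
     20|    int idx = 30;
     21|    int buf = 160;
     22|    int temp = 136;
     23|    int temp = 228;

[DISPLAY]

                          ┠───────────────
                          ┃█include <stdli
                          ┃#include <stdio
                   ┏━━━━━━┃#include <strin
                   ┃ GameO┃#include <math.
                   ┠──────┃               
                   ┃Gen: 0┃typedef struct 
                   ┃····█·┃    int idx;   
                   ┃···█·█┃    int count; 
                   ┃·····█┃} CleanupData; 
                   ┃·██··█┃               
                   ┃·█···█┃/* Initialize c
                   ┃··█···┃typedef struct 
                   ┃█····█┃    int result;
                   ┃··█···┗━━━━━━━━━━━━━━━
                   ┃····█████····█········
                   ┗━━━━━━━━━━━━━━━━━━━━━━
                                          
                                          
                                          
                                          


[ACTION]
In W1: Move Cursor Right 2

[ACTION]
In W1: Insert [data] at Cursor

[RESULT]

                          ┠───────────────
                          ┃#idata█clude <s
                          ┃#include <stdio
                   ┏━━━━━━┃#include <strin
                   ┃ GameO┃#include <math.
                   ┠──────┃               
                   ┃Gen: 0┃typedef struct 
                   ┃····█·┃    int idx;   
                   ┃···█·█┃    int count; 
                   ┃·····█┃} CleanupData; 
                   ┃·██··█┃               
                   ┃·█···█┃/* Initialize c
                   ┃··█···┃typedef struct 
                   ┃█····█┃    int result;
                   ┃··█···┗━━━━━━━━━━━━━━━
                   ┃····█████····█········
                   ┗━━━━━━━━━━━━━━━━━━━━━━
                                          
                                          
                                          
                                          


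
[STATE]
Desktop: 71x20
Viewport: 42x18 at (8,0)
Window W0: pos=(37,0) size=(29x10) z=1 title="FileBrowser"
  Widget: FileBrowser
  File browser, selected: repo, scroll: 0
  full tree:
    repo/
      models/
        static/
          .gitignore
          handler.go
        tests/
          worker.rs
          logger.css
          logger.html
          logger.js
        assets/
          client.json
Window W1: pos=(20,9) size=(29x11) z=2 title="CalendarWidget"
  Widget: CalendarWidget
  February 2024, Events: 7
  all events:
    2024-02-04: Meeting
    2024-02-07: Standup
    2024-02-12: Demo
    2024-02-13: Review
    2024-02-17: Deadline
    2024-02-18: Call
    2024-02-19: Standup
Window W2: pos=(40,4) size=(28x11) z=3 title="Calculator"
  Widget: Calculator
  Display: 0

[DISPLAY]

                             ┏━━━━━━━━━━━━
                             ┃ FileBrowser
                             ┠────────────
                             ┃> [-] repo/ 
                             ┃  ┏━━━━━━━━━
                             ┃  ┃ Calculat
                             ┃  ┠─────────
                             ┃  ┃         
                             ┃  ┃┌───┬───┬
            ┏━━━━━━━━━━━━━━━━━━━┃│ 7 │ 8 │
            ┃ CalendarWidget    ┃├───┼───┼
            ┠───────────────────┃│ 4 │ 5 │
            ┃       February 202┃├───┼───┼
            ┃Mo Tu We Th Fr Sa S┃│ 1 │ 2 │
            ┃          1  2  3  ┗━━━━━━━━━
            ┃ 5  6  7*  8  9 10 11      ┃ 
            ┃12* 13* 14 15 16 17* 18*   ┃ 
            ┃19* 20 21 22 23 24 25      ┃ 


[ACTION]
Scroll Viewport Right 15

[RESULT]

              ┏━━━━━━━━━━━━━━━━━━━━━━━━━━━
              ┃ FileBrowser               
              ┠───────────────────────────
              ┃> [-] repo/                
              ┃  ┏━━━━━━━━━━━━━━━━━━━━━━━━
              ┃  ┃ Calculator             
              ┃  ┠────────────────────────
              ┃  ┃                        
              ┃  ┃┌───┬───┬───┬───┐       
━━━━━━━━━━━━━━━━━┃│ 7 │ 8 │ 9 │ ÷ │       
alendarWidget    ┃├───┼───┼───┼───┤       
─────────────────┃│ 4 │ 5 │ 6 │ × │       
     February 202┃├───┼───┼───┼───┤       
 Tu We Th Fr Sa S┃│ 1 │ 2 │ 3 │ - │       
        1  2  3  ┗━━━━━━━━━━━━━━━━━━━━━━━━
  6  7*  8  9 10 11      ┃                
* 13* 14 15 16 17* 18*   ┃                
* 20 21 22 23 24 25      ┃                


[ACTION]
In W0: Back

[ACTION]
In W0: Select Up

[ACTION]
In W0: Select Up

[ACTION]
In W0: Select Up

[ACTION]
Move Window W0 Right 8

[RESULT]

                   ┏━━━━━━━━━━━━━━━━━━━━━━
                   ┃ FileBrowser          
                   ┠──────────────────────
                   ┃> [-] repo/           
                 ┏━━━━━━━━━━━━━━━━━━━━━━━━
                 ┃ Calculator             
                 ┠────────────────────────
                 ┃                        
                 ┃┌───┬───┬───┬───┐       
━━━━━━━━━━━━━━━━━┃│ 7 │ 8 │ 9 │ ÷ │       
alendarWidget    ┃├───┼───┼───┼───┤       
─────────────────┃│ 4 │ 5 │ 6 │ × │       
     February 202┃├───┼───┼───┼───┤       
 Tu We Th Fr Sa S┃│ 1 │ 2 │ 3 │ - │       
        1  2  3  ┗━━━━━━━━━━━━━━━━━━━━━━━━
  6  7*  8  9 10 11      ┃                
* 13* 14 15 16 17* 18*   ┃                
* 20 21 22 23 24 25      ┃                


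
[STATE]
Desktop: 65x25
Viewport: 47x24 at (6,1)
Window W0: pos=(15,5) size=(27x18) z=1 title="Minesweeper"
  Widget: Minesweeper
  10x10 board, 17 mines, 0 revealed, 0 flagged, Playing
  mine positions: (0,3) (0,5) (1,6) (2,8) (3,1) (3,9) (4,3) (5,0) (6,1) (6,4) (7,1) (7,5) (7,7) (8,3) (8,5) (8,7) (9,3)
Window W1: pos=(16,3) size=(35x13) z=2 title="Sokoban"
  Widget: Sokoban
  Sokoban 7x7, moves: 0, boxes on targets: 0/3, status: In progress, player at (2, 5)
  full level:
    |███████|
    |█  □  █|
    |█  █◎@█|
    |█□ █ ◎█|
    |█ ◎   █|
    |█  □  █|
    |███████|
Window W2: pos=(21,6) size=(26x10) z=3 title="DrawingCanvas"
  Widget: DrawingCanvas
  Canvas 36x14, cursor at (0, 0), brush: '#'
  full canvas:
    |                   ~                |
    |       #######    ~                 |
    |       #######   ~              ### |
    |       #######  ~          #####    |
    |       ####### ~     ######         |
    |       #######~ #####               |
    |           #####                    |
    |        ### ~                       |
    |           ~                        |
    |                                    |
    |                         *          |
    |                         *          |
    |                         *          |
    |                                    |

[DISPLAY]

                                               
                                               
          ┏━━━━━━━━━━━━━━━━━━━━━━━━━━━━━━━━━┓  
          ┃ Sokoban                         ┃  
         ┏┠─────────────────────────────────┨  
         ┃┃████┏━━━━━━━━━━━━━━━━━━━━━━━━┓   ┃  
         ┠┃█  □┃ DrawingCanvas          ┃   ┃  
         ┃┃█  █┠────────────────────────┨   ┃  
         ┃┃█□ █┃+                  ~    ┃   ┃  
         ┃┃█ ◎ ┃       #######    ~     ┃   ┃  
         ┃┃█  □┃       #######   ~      ┃   ┃  
         ┃┃████┃       #######  ~       ┃   ┃  
         ┃┃Move┃       ####### ~     ###┃   ┃  
         ┃┃    ┃       #######~ #####   ┃   ┃  
         ┃┗━━━━┗━━━━━━━━━━━━━━━━━━━━━━━━┛━━━┛  
         ┃■■■■■■■■■■               ┃           
         ┃■■■■■■■■■■               ┃           
         ┃                         ┃           
         ┃                         ┃           
         ┃                         ┃           
         ┃                         ┃           
         ┗━━━━━━━━━━━━━━━━━━━━━━━━━┛           
                                               
                                               


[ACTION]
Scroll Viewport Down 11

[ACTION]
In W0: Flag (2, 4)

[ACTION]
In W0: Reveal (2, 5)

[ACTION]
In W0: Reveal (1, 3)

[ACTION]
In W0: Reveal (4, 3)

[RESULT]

                                               
                                               
          ┏━━━━━━━━━━━━━━━━━━━━━━━━━━━━━━━━━┓  
          ┃ Sokoban                         ┃  
         ┏┠─────────────────────────────────┨  
         ┃┃████┏━━━━━━━━━━━━━━━━━━━━━━━━┓   ┃  
         ┠┃█  □┃ DrawingCanvas          ┃   ┃  
         ┃┃█  █┠────────────────────────┨   ┃  
         ┃┃█□ █┃+                  ~    ┃   ┃  
         ┃┃█ ◎ ┃       #######    ~     ┃   ┃  
         ┃┃█  □┃       #######   ~      ┃   ┃  
         ┃┃████┃       #######  ~       ┃   ┃  
         ┃┃Move┃       ####### ~     ###┃   ┃  
         ┃┃    ┃       #######~ #####   ┃   ┃  
         ┃┗━━━━┗━━━━━━━━━━━━━━━━━━━━━━━━┛━━━┛  
         ┃■■■✹■✹■✹■■               ┃           
         ┃■■■✹■■■■■■               ┃           
         ┃                         ┃           
         ┃                         ┃           
         ┃                         ┃           
         ┃                         ┃           
         ┗━━━━━━━━━━━━━━━━━━━━━━━━━┛           
                                               
                                               


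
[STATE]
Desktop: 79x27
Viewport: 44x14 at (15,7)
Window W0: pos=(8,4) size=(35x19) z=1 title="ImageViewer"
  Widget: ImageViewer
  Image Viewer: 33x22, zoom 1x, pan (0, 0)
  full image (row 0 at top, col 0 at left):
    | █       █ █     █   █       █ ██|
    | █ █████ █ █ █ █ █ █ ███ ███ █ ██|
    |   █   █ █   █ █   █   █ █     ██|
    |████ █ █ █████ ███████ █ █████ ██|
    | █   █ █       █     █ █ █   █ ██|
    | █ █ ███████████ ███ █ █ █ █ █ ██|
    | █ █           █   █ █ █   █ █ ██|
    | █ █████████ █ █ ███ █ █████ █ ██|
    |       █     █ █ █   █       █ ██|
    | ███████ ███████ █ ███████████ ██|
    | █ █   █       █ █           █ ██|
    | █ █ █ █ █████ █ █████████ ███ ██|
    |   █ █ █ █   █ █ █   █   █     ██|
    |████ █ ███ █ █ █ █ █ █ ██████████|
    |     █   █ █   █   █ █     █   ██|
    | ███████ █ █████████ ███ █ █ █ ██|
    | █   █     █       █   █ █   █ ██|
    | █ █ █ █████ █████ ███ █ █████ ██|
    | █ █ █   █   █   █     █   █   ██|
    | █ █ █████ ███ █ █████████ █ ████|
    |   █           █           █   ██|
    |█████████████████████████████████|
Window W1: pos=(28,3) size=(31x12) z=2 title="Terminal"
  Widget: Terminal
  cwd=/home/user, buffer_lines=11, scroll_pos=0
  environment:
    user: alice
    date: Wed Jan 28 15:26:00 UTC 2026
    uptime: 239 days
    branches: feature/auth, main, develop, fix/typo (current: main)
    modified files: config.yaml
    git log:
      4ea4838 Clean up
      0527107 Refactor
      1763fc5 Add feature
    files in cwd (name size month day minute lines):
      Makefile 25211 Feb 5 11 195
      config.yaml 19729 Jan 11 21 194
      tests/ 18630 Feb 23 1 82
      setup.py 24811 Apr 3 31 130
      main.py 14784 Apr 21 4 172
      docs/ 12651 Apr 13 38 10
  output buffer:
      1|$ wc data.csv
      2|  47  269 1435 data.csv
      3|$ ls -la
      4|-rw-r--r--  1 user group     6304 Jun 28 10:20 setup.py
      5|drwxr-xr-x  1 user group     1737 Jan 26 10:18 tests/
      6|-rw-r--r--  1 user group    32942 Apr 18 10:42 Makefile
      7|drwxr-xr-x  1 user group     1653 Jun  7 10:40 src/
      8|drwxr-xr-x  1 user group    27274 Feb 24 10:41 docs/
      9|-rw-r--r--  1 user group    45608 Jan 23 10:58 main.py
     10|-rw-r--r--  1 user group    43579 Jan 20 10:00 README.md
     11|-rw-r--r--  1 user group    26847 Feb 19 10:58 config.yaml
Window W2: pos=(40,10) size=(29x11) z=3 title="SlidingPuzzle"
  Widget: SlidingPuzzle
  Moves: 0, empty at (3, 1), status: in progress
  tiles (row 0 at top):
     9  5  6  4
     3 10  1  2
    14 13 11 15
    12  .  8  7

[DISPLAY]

   █ █     █ ┃  47  269 1435 data.csv      ┃
██ █ █ █ █ █ ┃$ ls -la                     ┃
 █ █   █ █   ┃-rw-r--r--  1 user group     ┃
 █ █████ ████┃drwxr-xr-x ┏━━━━━━━━━━━━━━━━━━
 █       █   ┃-rw-r--r-- ┃ SlidingPuzzle    
██████████ ██┃drwxr-xr-x ┠──────────────────
         █   ┃drwxr-xr-x ┃┌────┬────┬────┬──
██████ █ █ ██┗━━━━━━━━━━━┃│  9 │  5 │  6 │  
 █     █ █ █   █       █ ┃├────┼────┼────┼──
██ ███████ █ ███████████ ┃│  3 │ 10 │  1 │  
 █       █ █           █ ┃├────┼────┼────┼──
 █ █████ █ █████████ ███ ┃│ 14 │ 13 │ 11 │ 1
 █ █   █ █ █   █   █     ┃├────┼────┼────┼──
 ███ █ █ █ █ █ █ ████████┗━━━━━━━━━━━━━━━━━━


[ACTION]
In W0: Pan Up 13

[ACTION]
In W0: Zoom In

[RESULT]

            █┃  47  269 1435 data.csv      ┃
            █┃$ ls -la                     ┃
██████████  █┃-rw-r--r--  1 user group     ┃
██████████  █┃drwxr-xr-x ┏━━━━━━━━━━━━━━━━━━
██      ██  █┃-rw-r--r-- ┃ SlidingPuzzle    
██      ██  █┃drwxr-xr-x ┠──────────────────
██  ██  ██  █┃drwxr-xr-x ┃┌────┬────┬────┬──
██  ██  ██  █┗━━━━━━━━━━━┃│  9 │  5 │  6 │  
    ██  ██              █┃├────┼────┼────┼──
    ██  ██              █┃│  3 │ 10 │  1 │  
██  █████████████████████┃├────┼────┼────┼──
██  █████████████████████┃│ 14 │ 13 │ 11 │ 1
██                      █┃├────┼────┼────┼──
██                      █┗━━━━━━━━━━━━━━━━━━


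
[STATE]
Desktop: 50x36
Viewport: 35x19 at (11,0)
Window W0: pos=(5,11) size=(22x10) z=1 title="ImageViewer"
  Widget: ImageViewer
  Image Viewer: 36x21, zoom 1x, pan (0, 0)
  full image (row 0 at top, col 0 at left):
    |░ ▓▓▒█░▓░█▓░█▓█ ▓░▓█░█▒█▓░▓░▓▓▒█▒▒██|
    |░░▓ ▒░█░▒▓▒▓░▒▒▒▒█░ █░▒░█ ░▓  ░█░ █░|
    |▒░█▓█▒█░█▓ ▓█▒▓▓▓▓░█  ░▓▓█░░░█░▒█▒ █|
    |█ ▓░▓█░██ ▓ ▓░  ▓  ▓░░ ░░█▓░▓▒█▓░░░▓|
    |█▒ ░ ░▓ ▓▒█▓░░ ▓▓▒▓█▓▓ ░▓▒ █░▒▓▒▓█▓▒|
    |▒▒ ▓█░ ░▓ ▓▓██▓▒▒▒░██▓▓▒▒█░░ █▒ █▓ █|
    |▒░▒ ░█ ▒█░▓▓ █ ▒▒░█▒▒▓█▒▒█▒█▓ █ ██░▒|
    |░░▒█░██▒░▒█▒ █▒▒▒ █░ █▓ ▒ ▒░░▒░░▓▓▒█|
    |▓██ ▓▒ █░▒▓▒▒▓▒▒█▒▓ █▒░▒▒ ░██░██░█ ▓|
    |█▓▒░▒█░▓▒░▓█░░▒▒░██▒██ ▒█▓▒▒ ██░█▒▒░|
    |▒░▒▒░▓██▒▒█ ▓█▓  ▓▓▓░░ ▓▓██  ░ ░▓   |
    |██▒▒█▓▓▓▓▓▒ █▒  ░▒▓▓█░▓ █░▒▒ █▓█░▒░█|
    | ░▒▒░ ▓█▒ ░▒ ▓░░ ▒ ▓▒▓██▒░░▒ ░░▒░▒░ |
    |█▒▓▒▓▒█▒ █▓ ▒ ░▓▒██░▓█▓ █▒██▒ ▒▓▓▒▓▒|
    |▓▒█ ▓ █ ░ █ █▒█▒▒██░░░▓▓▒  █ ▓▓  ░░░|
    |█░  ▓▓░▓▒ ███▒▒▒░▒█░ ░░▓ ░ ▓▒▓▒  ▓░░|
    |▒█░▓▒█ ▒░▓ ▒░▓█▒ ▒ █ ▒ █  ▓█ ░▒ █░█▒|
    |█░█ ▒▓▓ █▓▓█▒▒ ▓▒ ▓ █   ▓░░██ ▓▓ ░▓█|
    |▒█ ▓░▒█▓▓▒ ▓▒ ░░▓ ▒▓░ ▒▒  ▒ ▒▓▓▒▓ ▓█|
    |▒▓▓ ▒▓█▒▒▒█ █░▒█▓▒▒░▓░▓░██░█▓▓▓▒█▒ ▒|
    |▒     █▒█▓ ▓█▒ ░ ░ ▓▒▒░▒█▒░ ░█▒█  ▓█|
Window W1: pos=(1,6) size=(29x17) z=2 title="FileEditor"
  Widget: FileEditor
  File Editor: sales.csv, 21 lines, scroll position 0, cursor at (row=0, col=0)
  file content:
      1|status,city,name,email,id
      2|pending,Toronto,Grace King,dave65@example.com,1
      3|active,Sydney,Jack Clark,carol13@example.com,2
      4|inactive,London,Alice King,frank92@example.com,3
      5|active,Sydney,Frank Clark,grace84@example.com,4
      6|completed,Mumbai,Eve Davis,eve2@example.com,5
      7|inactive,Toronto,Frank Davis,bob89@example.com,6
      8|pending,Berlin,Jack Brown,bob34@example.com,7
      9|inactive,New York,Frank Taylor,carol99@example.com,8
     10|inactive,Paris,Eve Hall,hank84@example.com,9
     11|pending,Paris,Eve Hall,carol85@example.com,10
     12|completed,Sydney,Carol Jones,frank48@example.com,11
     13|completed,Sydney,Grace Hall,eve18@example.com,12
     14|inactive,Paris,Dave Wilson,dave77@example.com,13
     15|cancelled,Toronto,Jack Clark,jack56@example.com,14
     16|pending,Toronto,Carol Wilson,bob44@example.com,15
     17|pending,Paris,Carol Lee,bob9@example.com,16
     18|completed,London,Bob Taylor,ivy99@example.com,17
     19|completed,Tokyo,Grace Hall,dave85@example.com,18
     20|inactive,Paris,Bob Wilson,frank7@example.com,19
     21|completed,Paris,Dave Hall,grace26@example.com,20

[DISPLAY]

                                   
                                   
                                   
                                   
                                   
                                   
━━━━━━━━━━━━━━━━━━┓                
or                ┃                
──────────────────┨                
ty,name,email,id ▲┃                
oronto,Grace King█┃                
dney,Jack Clark,c░┃                
London,Alice King░┃                
dney,Frank Clark,░┃                
,Mumbai,Eve Davis░┃                
Toronto,Frank Dav░┃                
erlin,Jack Brown,░┃                
New York,Frank Ta░┃                
Paris,Eve Hall,ha░┃                


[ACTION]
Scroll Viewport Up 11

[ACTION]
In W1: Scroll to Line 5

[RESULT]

                                   
                                   
                                   
                                   
                                   
                                   
━━━━━━━━━━━━━━━━━━┓                
or                ┃                
──────────────────┨                
dney,Frank Clark,▲┃                
,Mumbai,Eve Davis░┃                
Toronto,Frank Dav░┃                
erlin,Jack Brown,░┃                
New York,Frank Ta░┃                
Paris,Eve Hall,ha░┃                
aris,Eve Hall,car█┃                
,Sydney,Carol Jon░┃                
,Sydney,Grace Hal░┃                
Paris,Dave Wilson░┃                


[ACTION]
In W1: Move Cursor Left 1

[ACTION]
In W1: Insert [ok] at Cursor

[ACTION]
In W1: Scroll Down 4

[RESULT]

                                   
                                   
                                   
                                   
                                   
                                   
━━━━━━━━━━━━━━━━━━┓                
or                ┃                
──────────────────┨                
New York,Frank Ta▲┃                
Paris,Eve Hall,ha░┃                
aris,Eve Hall,car░┃                
,Sydney,Carol Jon░┃                
,Sydney,Grace Hal░┃                
Paris,Dave Wilson░┃                
,Toronto,Jack Cla░┃                
oronto,Carol Wils░┃                
aris,Carol Lee,bo░┃                
,London,Bob Taylo░┃                


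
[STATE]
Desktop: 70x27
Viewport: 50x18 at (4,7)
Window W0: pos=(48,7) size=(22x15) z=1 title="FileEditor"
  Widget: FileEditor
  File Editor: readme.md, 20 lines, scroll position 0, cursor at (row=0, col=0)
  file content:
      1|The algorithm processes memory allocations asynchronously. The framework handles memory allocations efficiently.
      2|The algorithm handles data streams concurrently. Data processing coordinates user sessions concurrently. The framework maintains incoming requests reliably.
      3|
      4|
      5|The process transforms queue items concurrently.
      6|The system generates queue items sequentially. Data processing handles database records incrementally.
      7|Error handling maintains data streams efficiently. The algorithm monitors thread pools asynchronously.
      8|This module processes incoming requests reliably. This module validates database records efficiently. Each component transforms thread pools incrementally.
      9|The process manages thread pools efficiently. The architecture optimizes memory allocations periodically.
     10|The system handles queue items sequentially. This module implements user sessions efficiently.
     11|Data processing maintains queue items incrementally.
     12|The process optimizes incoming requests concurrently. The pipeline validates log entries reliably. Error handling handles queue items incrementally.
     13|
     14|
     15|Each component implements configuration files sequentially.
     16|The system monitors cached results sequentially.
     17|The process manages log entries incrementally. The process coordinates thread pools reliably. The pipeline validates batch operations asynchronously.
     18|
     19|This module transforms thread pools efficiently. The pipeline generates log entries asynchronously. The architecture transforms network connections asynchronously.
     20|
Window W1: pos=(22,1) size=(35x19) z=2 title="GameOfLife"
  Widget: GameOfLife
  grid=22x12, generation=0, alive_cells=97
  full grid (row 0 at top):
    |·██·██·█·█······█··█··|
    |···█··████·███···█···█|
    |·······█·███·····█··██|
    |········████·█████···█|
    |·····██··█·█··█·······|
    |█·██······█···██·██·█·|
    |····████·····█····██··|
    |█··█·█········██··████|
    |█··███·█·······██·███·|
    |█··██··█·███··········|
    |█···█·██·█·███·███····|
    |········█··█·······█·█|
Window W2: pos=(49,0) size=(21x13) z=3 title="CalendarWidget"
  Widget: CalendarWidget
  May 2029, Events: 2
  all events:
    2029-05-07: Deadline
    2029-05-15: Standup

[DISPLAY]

                  ┃·······█·███·····█··██    ┃14 1
                  ┃········████·█████···█    ┃21 2
                  ┃·····██··█·█··█·······    ┃28 2
                  ┃█·██······█···██·██·█·    ┃    
                  ┃····████·····█····██··    ┃    
                  ┃█··█·█········██··████    ┗━━━━
                  ┃█··███·█·······██·███·         
                  ┃█··██··█·███··········         
                  ┃█···█·██·█·███·███····         
                  ┃········█··█·······█·█         
                  ┃                               
                  ┃                               
                  ┗━━━━━━━━━━━━━━━━━━━━━━━━━━━━━━━
                                            ┃Data 
                                            ┗━━━━━
                                                  
                                                  
                                                  


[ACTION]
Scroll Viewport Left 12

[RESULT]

                      ┃·······█·███·····█··██    ┃
                      ┃········████·█████···█    ┃
                      ┃·····██··█·█··█·······    ┃
                      ┃█·██······█···██·██·█·    ┃
                      ┃····████·····█····██··    ┃
                      ┃█··█·█········██··████    ┗
                      ┃█··███·█·······██·███·     
                      ┃█··██··█·███··········     
                      ┃█···█·██·█·███·███····     
                      ┃········█··█·······█·█     
                      ┃                           
                      ┃                           
                      ┗━━━━━━━━━━━━━━━━━━━━━━━━━━━
                                                ┃D
                                                ┗━
                                                  
                                                  
                                                  


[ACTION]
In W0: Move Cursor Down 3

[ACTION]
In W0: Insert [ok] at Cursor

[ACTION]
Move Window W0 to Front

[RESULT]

                      ┃·······█·███·····█··██   ┏━
                      ┃········████·█████···█   ┃ 
                      ┃·····██··█·█··█·······   ┠─
                      ┃█·██······█···██·██·█·   ┃T
                      ┃····████·····█····██··   ┃T
                      ┃█··█·█········██··████   ┃ 
                      ┃█··███·█·······██·███·   ┃o
                      ┃█··██··█·███··········   ┃T
                      ┃█···█·██·█·███·███····   ┃T
                      ┃········█··█·······█·█   ┃E
                      ┃                         ┃T
                      ┃                         ┃T
                      ┗━━━━━━━━━━━━━━━━━━━━━━━━━┃T
                                                ┃D
                                                ┗━
                                                  
                                                  
                                                  


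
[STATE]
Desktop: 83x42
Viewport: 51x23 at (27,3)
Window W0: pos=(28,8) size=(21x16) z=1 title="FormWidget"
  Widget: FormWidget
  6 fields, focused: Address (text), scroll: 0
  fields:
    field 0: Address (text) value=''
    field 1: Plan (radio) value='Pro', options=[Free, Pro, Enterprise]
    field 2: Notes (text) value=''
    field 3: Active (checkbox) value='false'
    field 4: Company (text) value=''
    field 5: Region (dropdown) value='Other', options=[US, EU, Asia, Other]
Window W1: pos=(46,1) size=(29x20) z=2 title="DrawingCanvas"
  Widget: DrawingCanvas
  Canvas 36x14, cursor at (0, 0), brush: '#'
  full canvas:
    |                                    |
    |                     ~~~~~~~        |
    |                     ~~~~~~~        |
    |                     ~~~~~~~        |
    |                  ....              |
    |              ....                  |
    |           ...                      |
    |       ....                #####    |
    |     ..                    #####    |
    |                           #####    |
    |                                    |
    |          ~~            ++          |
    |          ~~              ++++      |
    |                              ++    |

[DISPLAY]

                   ┠───────────────────────────┨   
                   ┃+                          ┃   
                   ┃                     ~~~~~~┃   
                   ┃                     ~~~~~~┃   
                   ┃                     ~~~~~~┃   
 ┏━━━━━━━━━━━━━━━━━┃                  ....     ┃   
 ┃ FormWidget      ┃              ....         ┃   
 ┠─────────────────┃           ...             ┃   
 ┃> Address:    [  ┃       ....                ┃   
 ┃  Plan:       ( )┃     ..                    ┃   
 ┃  Notes:      [  ┃                           ┃   
 ┃  Active:     [ ]┃                           ┃   
 ┃  Company:    [  ┃          ~~            ++ ┃   
 ┃  Region:     [Ot┃          ~~              +┃   
 ┃                 ┃                           ┃   
 ┃                 ┃                           ┃   
 ┃                 ┃                           ┃   
 ┃                 ┗━━━━━━━━━━━━━━━━━━━━━━━━━━━┛   
 ┃                   ┃                             
 ┃                   ┃                             
 ┗━━━━━━━━━━━━━━━━━━━┛                             
                                                   
                                                   


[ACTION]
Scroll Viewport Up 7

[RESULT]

                                                   
                   ┏━━━━━━━━━━━━━━━━━━━━━━━━━━━┓   
                   ┃ DrawingCanvas             ┃   
                   ┠───────────────────────────┨   
                   ┃+                          ┃   
                   ┃                     ~~~~~~┃   
                   ┃                     ~~~~~~┃   
                   ┃                     ~~~~~~┃   
 ┏━━━━━━━━━━━━━━━━━┃                  ....     ┃   
 ┃ FormWidget      ┃              ....         ┃   
 ┠─────────────────┃           ...             ┃   
 ┃> Address:    [  ┃       ....                ┃   
 ┃  Plan:       ( )┃     ..                    ┃   
 ┃  Notes:      [  ┃                           ┃   
 ┃  Active:     [ ]┃                           ┃   
 ┃  Company:    [  ┃          ~~            ++ ┃   
 ┃  Region:     [Ot┃          ~~              +┃   
 ┃                 ┃                           ┃   
 ┃                 ┃                           ┃   
 ┃                 ┃                           ┃   
 ┃                 ┗━━━━━━━━━━━━━━━━━━━━━━━━━━━┛   
 ┃                   ┃                             
 ┃                   ┃                             


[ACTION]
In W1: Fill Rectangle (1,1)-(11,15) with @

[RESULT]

                                                   
                   ┏━━━━━━━━━━━━━━━━━━━━━━━━━━━┓   
                   ┃ DrawingCanvas             ┃   
                   ┠───────────────────────────┨   
                   ┃+                          ┃   
                   ┃ @@@@@@@@@@@@@@@     ~~~~~~┃   
                   ┃ @@@@@@@@@@@@@@@     ~~~~~~┃   
                   ┃ @@@@@@@@@@@@@@@     ~~~~~~┃   
 ┏━━━━━━━━━━━━━━━━━┃ @@@@@@@@@@@@@@@  ....     ┃   
 ┃ FormWidget      ┃ @@@@@@@@@@@@@@@..         ┃   
 ┠─────────────────┃ @@@@@@@@@@@@@@@           ┃   
 ┃> Address:    [  ┃ @@@@@@@@@@@@@@@           ┃   
 ┃  Plan:       ( )┃ @@@@@@@@@@@@@@@           ┃   
 ┃  Notes:      [  ┃ @@@@@@@@@@@@@@@           ┃   
 ┃  Active:     [ ]┃ @@@@@@@@@@@@@@@           ┃   
 ┃  Company:    [  ┃ @@@@@@@@@@@@@@@        ++ ┃   
 ┃  Region:     [Ot┃          ~~              +┃   
 ┃                 ┃                           ┃   
 ┃                 ┃                           ┃   
 ┃                 ┃                           ┃   
 ┃                 ┗━━━━━━━━━━━━━━━━━━━━━━━━━━━┛   
 ┃                   ┃                             
 ┃                   ┃                             


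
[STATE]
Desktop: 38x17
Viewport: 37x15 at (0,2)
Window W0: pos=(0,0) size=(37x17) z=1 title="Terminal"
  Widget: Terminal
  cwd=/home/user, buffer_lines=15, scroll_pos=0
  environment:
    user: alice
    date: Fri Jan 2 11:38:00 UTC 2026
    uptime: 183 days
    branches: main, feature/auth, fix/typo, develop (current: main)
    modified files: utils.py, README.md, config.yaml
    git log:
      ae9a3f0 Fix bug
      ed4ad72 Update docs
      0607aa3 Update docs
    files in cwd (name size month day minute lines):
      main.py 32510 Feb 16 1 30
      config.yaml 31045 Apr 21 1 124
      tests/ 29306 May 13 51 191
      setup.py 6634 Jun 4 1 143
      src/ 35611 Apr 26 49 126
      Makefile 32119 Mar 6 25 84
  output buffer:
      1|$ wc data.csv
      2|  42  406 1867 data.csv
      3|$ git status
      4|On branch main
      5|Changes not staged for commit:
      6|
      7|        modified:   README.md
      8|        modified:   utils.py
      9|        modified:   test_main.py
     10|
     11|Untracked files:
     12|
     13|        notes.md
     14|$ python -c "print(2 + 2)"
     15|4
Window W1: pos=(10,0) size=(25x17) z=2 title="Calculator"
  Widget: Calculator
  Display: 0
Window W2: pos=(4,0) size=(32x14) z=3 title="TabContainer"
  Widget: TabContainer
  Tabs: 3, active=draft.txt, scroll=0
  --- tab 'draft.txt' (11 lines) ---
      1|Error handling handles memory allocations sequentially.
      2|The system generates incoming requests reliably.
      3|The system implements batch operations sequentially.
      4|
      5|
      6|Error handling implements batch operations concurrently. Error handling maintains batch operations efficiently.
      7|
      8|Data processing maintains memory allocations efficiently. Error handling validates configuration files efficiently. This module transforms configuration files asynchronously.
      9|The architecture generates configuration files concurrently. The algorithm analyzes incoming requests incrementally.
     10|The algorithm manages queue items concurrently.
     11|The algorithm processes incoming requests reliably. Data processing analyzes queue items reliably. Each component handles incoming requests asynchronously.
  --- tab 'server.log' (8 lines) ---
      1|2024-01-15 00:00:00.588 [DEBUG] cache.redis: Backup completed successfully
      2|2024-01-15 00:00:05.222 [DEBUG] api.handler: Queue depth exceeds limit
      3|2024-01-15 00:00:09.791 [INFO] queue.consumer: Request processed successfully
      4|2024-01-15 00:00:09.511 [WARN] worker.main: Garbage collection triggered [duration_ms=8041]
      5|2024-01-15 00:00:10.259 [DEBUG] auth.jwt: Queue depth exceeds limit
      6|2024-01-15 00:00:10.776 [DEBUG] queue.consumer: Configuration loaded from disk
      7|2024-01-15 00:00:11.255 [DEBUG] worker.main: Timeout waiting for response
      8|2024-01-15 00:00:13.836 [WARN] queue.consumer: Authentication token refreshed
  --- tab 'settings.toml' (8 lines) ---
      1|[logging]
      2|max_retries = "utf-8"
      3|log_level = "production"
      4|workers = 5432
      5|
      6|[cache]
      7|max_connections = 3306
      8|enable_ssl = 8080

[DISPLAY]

┠───┠──────────────────────────────┨┨
┃$ w┃[draft.txt]│ server.log │ sett┃┃
┃  4┃──────────────────────────────┃┃
┃$ g┃Error handling handles memory ┃┃
┃On ┃The system generates incoming ┃┃
┃Cha┃The system implements batch op┃┃
┃   ┃                              ┃┃
┃   ┃                              ┃┃
┃   ┃Error handling implements batc┃┃
┃   ┃                              ┃┃
┃   ┃Data processing maintains memo┃┃
┃Unt┗━━━━━━━━━━━━━━━━━━━━━━━━━━━━━━┛┃
┃         ┃└───┴───┴───┴───┘      ┃ ┃
┃        n┃                       ┃ ┃
┗━━━━━━━━━┗━━━━━━━━━━━━━━━━━━━━━━━┛━┛


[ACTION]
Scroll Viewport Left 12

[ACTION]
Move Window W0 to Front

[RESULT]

┠───────────────────────────────────┨
┃$ wc data.csv                      ┃
┃  42  406 1867 data.csv            ┃
┃$ git status                       ┃
┃On branch main                     ┃
┃Changes not staged for commit:     ┃
┃                                   ┃
┃        modified:   README.md      ┃
┃        modified:   utils.py       ┃
┃        modified:   test_main.py   ┃
┃                                   ┃
┃Untracked files:                   ┃
┃                                   ┃
┃        notes.md                   ┃
┗━━━━━━━━━━━━━━━━━━━━━━━━━━━━━━━━━━━┛


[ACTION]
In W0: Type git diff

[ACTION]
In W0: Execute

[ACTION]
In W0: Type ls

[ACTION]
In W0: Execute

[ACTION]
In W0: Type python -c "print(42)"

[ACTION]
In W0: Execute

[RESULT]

┠───────────────────────────────────┨
┃4                                  ┃
┃$ git diff                         ┃
┃diff --git a/main.py b/main.py     ┃
┃--- a/main.py                      ┃
┃+++ b/main.py                      ┃
┃@@ -1,3 +1,4 @@                    ┃
┃+# updated                         ┃
┃ import sys                        ┃
┃$ ls                               ┃
┃main.py  config.yaml  tests/  setup┃
┃$ python -c "print(42)"            ┃
┃42                                 ┃
┃$ █                                ┃
┗━━━━━━━━━━━━━━━━━━━━━━━━━━━━━━━━━━━┛
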